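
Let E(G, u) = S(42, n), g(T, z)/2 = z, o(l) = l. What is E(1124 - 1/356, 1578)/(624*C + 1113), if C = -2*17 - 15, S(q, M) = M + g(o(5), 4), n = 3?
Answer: -11/29463 ≈ -0.00037335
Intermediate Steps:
g(T, z) = 2*z
S(q, M) = 8 + M (S(q, M) = M + 2*4 = M + 8 = 8 + M)
C = -49 (C = -34 - 15 = -49)
E(G, u) = 11 (E(G, u) = 8 + 3 = 11)
E(1124 - 1/356, 1578)/(624*C + 1113) = 11/(624*(-49) + 1113) = 11/(-30576 + 1113) = 11/(-29463) = 11*(-1/29463) = -11/29463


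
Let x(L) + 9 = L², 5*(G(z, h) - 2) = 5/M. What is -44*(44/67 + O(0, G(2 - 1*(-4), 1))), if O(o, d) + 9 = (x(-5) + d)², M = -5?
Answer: -22736208/1675 ≈ -13574.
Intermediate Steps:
G(z, h) = 9/5 (G(z, h) = 2 + (5/(-5))/5 = 2 + (5*(-⅕))/5 = 2 + (⅕)*(-1) = 2 - ⅕ = 9/5)
x(L) = -9 + L²
O(o, d) = -9 + (16 + d)² (O(o, d) = -9 + ((-9 + (-5)²) + d)² = -9 + ((-9 + 25) + d)² = -9 + (16 + d)²)
-44*(44/67 + O(0, G(2 - 1*(-4), 1))) = -44*(44/67 + (-9 + (16 + 9/5)²)) = -44*(44*(1/67) + (-9 + (89/5)²)) = -44*(44/67 + (-9 + 7921/25)) = -44*(44/67 + 7696/25) = -44*516732/1675 = -22736208/1675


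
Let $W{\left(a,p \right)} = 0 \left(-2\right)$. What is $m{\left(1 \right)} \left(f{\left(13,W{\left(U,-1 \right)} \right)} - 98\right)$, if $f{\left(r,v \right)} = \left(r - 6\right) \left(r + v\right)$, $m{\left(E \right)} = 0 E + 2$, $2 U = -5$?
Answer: $-14$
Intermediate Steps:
$U = - \frac{5}{2}$ ($U = \frac{1}{2} \left(-5\right) = - \frac{5}{2} \approx -2.5$)
$W{\left(a,p \right)} = 0$
$m{\left(E \right)} = 2$ ($m{\left(E \right)} = 0 + 2 = 2$)
$f{\left(r,v \right)} = \left(-6 + r\right) \left(r + v\right)$
$m{\left(1 \right)} \left(f{\left(13,W{\left(U,-1 \right)} \right)} - 98\right) = 2 \left(\left(13^{2} - 78 - 0 + 13 \cdot 0\right) - 98\right) = 2 \left(\left(169 - 78 + 0 + 0\right) - 98\right) = 2 \left(91 - 98\right) = 2 \left(-7\right) = -14$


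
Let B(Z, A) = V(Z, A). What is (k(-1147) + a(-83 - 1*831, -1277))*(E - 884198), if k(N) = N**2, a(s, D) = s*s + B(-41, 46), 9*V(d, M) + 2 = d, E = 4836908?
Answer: 8502280088380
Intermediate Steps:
V(d, M) = -2/9 + d/9
B(Z, A) = -2/9 + Z/9
a(s, D) = -43/9 + s**2 (a(s, D) = s*s + (-2/9 + (1/9)*(-41)) = s**2 + (-2/9 - 41/9) = s**2 - 43/9 = -43/9 + s**2)
(k(-1147) + a(-83 - 1*831, -1277))*(E - 884198) = ((-1147)**2 + (-43/9 + (-83 - 1*831)**2))*(4836908 - 884198) = (1315609 + (-43/9 + (-83 - 831)**2))*3952710 = (1315609 + (-43/9 + (-914)**2))*3952710 = (1315609 + (-43/9 + 835396))*3952710 = (1315609 + 7518521/9)*3952710 = (19359002/9)*3952710 = 8502280088380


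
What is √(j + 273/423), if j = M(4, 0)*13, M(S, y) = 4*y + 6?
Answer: √1563549/141 ≈ 8.8682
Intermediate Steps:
M(S, y) = 6 + 4*y
j = 78 (j = (6 + 4*0)*13 = (6 + 0)*13 = 6*13 = 78)
√(j + 273/423) = √(78 + 273/423) = √(78 + 273*(1/423)) = √(78 + 91/141) = √(11089/141) = √1563549/141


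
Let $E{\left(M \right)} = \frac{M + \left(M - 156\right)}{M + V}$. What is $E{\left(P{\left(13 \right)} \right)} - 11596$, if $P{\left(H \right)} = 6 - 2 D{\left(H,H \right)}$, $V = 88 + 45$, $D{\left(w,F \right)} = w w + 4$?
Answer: $- \frac{2399536}{207} \approx -11592.0$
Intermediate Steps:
$D{\left(w,F \right)} = 4 + w^{2}$ ($D{\left(w,F \right)} = w^{2} + 4 = 4 + w^{2}$)
$V = 133$
$P{\left(H \right)} = -2 - 2 H^{2}$ ($P{\left(H \right)} = 6 - 2 \left(4 + H^{2}\right) = 6 - \left(8 + 2 H^{2}\right) = -2 - 2 H^{2}$)
$E{\left(M \right)} = \frac{-156 + 2 M}{133 + M}$ ($E{\left(M \right)} = \frac{M + \left(M - 156\right)}{M + 133} = \frac{M + \left(-156 + M\right)}{133 + M} = \frac{-156 + 2 M}{133 + M}$)
$E{\left(P{\left(13 \right)} \right)} - 11596 = \frac{2 \left(-78 - \left(2 + 2 \cdot 13^{2}\right)\right)}{133 - \left(2 + 2 \cdot 13^{2}\right)} - 11596 = \frac{2 \left(-78 - 340\right)}{133 - 340} - 11596 = 2 \frac{1}{-207} \left(-418\right) - 11596 = 2 \left(- \frac{1}{207}\right) \left(-418\right) - 11596 = \frac{836}{207} - 11596 = - \frac{2399536}{207}$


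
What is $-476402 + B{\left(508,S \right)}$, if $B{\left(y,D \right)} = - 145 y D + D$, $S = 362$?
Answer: $-27140960$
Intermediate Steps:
$B{\left(y,D \right)} = D - 145 D y$ ($B{\left(y,D \right)} = - 145 D y + D = D - 145 D y$)
$-476402 + B{\left(508,S \right)} = -476402 + 362 \left(1 - 73660\right) = -476402 + 362 \left(-73659\right) = -476402 - 26664558 = -27140960$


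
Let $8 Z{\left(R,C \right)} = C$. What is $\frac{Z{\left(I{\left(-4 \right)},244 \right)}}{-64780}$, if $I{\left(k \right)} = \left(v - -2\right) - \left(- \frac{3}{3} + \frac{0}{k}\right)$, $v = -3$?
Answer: $- \frac{61}{129560} \approx -0.00047082$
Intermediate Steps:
$I{\left(k \right)} = 0$ ($I{\left(k \right)} = \left(-3 - -2\right) - \left(- \frac{3}{3} + \frac{0}{k}\right) = \left(-3 + 2\right) - \left(\left(-3\right) \frac{1}{3} + 0\right) = -1 - \left(-1 + 0\right) = -1 - -1 = -1 + 1 = 0$)
$Z{\left(R,C \right)} = \frac{C}{8}$
$\frac{Z{\left(I{\left(-4 \right)},244 \right)}}{-64780} = \frac{\frac{1}{8} \cdot 244}{-64780} = \frac{61}{2} \left(- \frac{1}{64780}\right) = - \frac{61}{129560}$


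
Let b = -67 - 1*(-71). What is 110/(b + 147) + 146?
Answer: 22156/151 ≈ 146.73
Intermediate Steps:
b = 4 (b = -67 + 71 = 4)
110/(b + 147) + 146 = 110/(4 + 147) + 146 = 110/151 + 146 = 22156/151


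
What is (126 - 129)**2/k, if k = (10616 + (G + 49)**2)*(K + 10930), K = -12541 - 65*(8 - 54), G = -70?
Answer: 9/15247603 ≈ 5.9026e-7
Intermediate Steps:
K = -9551 (K = -12541 - 65*(-46) = -12541 - 1*(-2990) = -12541 + 2990 = -9551)
k = 15247603 (k = (10616 + (-70 + 49)**2)*(-9551 + 10930) = (10616 + (-21)**2)*1379 = (10616 + 441)*1379 = 11057*1379 = 15247603)
(126 - 129)**2/k = (126 - 129)**2/15247603 = (-3)**2*(1/15247603) = 9*(1/15247603) = 9/15247603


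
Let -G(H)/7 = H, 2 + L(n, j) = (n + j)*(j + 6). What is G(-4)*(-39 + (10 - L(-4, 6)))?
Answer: -1428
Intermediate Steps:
L(n, j) = -2 + (6 + j)*(j + n) (L(n, j) = -2 + (n + j)*(j + 6) = -2 + (j + n)*(6 + j) = -2 + (6 + j)*(j + n))
G(H) = -7*H
G(-4)*(-39 + (10 - L(-4, 6))) = (-7*(-4))*(-39 + (10 - (-2 + 6² + 6*6 + 6*(-4) + 6*(-4)))) = 28*(-39 + (10 - (-2 + 36 + 36 - 24 - 24))) = 28*(-39 + (10 - 1*22)) = 28*(-39 + (10 - 22)) = 28*(-39 - 12) = 28*(-51) = -1428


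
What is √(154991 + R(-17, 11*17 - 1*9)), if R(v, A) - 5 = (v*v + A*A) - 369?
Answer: 10*√1866 ≈ 431.97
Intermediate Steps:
R(v, A) = -364 + A² + v² (R(v, A) = 5 + ((v*v + A*A) - 369) = 5 + ((v² + A²) - 369) = 5 + ((A² + v²) - 369) = 5 + (-369 + A² + v²) = -364 + A² + v²)
√(154991 + R(-17, 11*17 - 1*9)) = √(154991 + (-364 + (11*17 - 1*9)² + (-17)²)) = √(154991 + (-364 + (187 - 9)² + 289)) = √(154991 + (-364 + 178² + 289)) = √(154991 + (-364 + 31684 + 289)) = √(154991 + 31609) = √186600 = 10*√1866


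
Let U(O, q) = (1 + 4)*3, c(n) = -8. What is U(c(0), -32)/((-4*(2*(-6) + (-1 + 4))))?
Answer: 5/12 ≈ 0.41667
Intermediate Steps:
U(O, q) = 15 (U(O, q) = 5*3 = 15)
U(c(0), -32)/((-4*(2*(-6) + (-1 + 4)))) = 15/((-4*(2*(-6) + (-1 + 4)))) = 15/((-4*(-12 + 3))) = 15/((-4*(-9))) = 15/36 = 15*(1/36) = 5/12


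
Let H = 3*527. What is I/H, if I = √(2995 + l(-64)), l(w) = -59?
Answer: 2*√734/1581 ≈ 0.034273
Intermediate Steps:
H = 1581
I = 2*√734 (I = √(2995 - 59) = √2936 = 2*√734 ≈ 54.185)
I/H = (2*√734)/1581 = (2*√734)*(1/1581) = 2*√734/1581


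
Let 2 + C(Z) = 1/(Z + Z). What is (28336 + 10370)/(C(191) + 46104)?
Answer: 14785692/17610965 ≈ 0.83957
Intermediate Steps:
C(Z) = -2 + 1/(2*Z) (C(Z) = -2 + 1/(Z + Z) = -2 + 1/(2*Z))
(28336 + 10370)/(C(191) + 46104) = (28336 + 10370)/((-2 + (½)/191) + 46104) = 38706/((-2 + (½)*(1/191)) + 46104) = 38706/((-2 + 1/382) + 46104) = 38706/(-763/382 + 46104) = 38706/(17610965/382) = 38706*(382/17610965) = 14785692/17610965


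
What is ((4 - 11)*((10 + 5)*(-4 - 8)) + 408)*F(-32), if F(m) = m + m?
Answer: -106752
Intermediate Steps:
F(m) = 2*m
((4 - 11)*((10 + 5)*(-4 - 8)) + 408)*F(-32) = ((4 - 11)*((10 + 5)*(-4 - 8)) + 408)*(2*(-32)) = (-105*(-12) + 408)*(-64) = (-7*(-180) + 408)*(-64) = (1260 + 408)*(-64) = 1668*(-64) = -106752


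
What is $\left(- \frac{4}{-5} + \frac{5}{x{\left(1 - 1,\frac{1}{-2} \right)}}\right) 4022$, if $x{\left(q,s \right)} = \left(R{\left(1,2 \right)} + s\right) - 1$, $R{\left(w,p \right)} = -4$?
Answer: $- \frac{24132}{55} \approx -438.76$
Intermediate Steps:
$x{\left(q,s \right)} = -5 + s$ ($x{\left(q,s \right)} = \left(-4 + s\right) - 1 = -5 + s$)
$\left(- \frac{4}{-5} + \frac{5}{x{\left(1 - 1,\frac{1}{-2} \right)}}\right) 4022 = \left(- \frac{4}{-5} + \frac{5}{-5 + \frac{1}{-2}}\right) 4022 = \left(\left(-4\right) \left(- \frac{1}{5}\right) + \frac{5}{-5 - \frac{1}{2}}\right) 4022 = \left(\frac{4}{5} + \frac{5}{- \frac{11}{2}}\right) 4022 = \left(\frac{4}{5} + 5 \left(- \frac{2}{11}\right)\right) 4022 = \left(\frac{4}{5} - \frac{10}{11}\right) 4022 = \left(- \frac{6}{55}\right) 4022 = - \frac{24132}{55}$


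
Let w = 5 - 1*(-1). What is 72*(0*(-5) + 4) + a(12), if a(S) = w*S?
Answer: 360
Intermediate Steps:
w = 6 (w = 5 + 1 = 6)
a(S) = 6*S
72*(0*(-5) + 4) + a(12) = 72*(0*(-5) + 4) + 6*12 = 72*(0 + 4) + 72 = 72*4 + 72 = 288 + 72 = 360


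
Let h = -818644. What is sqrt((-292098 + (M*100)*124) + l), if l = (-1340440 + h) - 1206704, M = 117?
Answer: I*sqrt(2207086) ≈ 1485.6*I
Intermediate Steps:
l = -3365788 (l = (-1340440 - 818644) - 1206704 = -2159084 - 1206704 = -3365788)
sqrt((-292098 + (M*100)*124) + l) = sqrt((-292098 + (117*100)*124) - 3365788) = sqrt((-292098 + 11700*124) - 3365788) = sqrt((-292098 + 1450800) - 3365788) = sqrt(1158702 - 3365788) = sqrt(-2207086) = I*sqrt(2207086)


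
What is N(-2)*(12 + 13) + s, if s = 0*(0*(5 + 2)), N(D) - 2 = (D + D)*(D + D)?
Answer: 450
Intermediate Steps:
N(D) = 2 + 4*D² (N(D) = 2 + (D + D)*(D + D) = 2 + (2*D)*(2*D) = 2 + 4*D²)
s = 0 (s = 0*(0*7) = 0*0 = 0)
N(-2)*(12 + 13) + s = (2 + 4*(-2)²)*(12 + 13) + 0 = (2 + 4*4)*25 + 0 = (2 + 16)*25 + 0 = 18*25 + 0 = 450 + 0 = 450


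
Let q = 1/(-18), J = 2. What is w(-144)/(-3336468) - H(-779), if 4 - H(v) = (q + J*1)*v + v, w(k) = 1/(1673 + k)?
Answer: -35165211073061/15304378716 ≈ -2297.7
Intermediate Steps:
q = -1/18 ≈ -0.055556
H(v) = 4 - 53*v/18 (H(v) = 4 - ((-1/18 + 2*1)*v + v) = 4 - ((-1/18 + 2)*v + v) = 4 - (35*v/18 + v) = 4 - 53*v/18)
w(-144)/(-3336468) - H(-779) = 1/((1673 - 144)*(-3336468)) - (4 - 53/18*(-779)) = -1/3336468/1529 - (4 + 41287/18) = (1/1529)*(-1/3336468) - 1*41359/18 = -1/5101459572 - 41359/18 = -35165211073061/15304378716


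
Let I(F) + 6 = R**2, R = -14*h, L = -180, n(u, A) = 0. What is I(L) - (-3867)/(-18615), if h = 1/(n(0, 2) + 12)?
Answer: -1082639/223380 ≈ -4.8466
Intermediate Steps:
h = 1/12 (h = 1/(0 + 12) = 1/12 ≈ 0.083333)
R = -7/6 (R = -14/(1/(0 + 1/12)) = -14/(1/(1/12)) = -14/12 = -14*1/12 = -7/6 ≈ -1.1667)
I(F) = -167/36 (I(F) = -6 + (-7/6)**2 = -6 + 49/36 = -167/36)
I(L) - (-3867)/(-18615) = -167/36 - (-3867)/(-18615) = -167/36 - (-3867)*(-1)/18615 = -167/36 - 1*1289/6205 = -167/36 - 1289/6205 = -1082639/223380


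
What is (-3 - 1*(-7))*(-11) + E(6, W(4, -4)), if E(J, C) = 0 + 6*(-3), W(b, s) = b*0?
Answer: -62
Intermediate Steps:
W(b, s) = 0
E(J, C) = -18 (E(J, C) = 0 - 18 = -18)
(-3 - 1*(-7))*(-11) + E(6, W(4, -4)) = (-3 - 1*(-7))*(-11) - 18 = (-3 + 7)*(-11) - 18 = 4*(-11) - 18 = -44 - 18 = -62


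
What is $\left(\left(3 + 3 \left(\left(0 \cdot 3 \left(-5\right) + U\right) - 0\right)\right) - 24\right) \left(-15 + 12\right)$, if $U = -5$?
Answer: $108$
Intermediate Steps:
$\left(\left(3 + 3 \left(\left(0 \cdot 3 \left(-5\right) + U\right) - 0\right)\right) - 24\right) \left(-15 + 12\right) = \left(\left(3 + 3 \left(\left(0 \cdot 3 \left(-5\right) - 5\right) - 0\right)\right) - 24\right) \left(-15 + 12\right) = \left(\left(3 + 3 \left(\left(0 \left(-15\right) - 5\right) + 0\right)\right) - 24\right) \left(-3\right) = \left(\left(3 + 3 \left(\left(0 - 5\right) + 0\right)\right) - 24\right) \left(-3\right) = \left(\left(3 + 3 \left(-5 + 0\right)\right) - 24\right) \left(-3\right) = \left(\left(3 + 3 \left(-5\right)\right) - 24\right) \left(-3\right) = \left(\left(3 - 15\right) - 24\right) \left(-3\right) = \left(-12 - 24\right) \left(-3\right) = \left(-36\right) \left(-3\right) = 108$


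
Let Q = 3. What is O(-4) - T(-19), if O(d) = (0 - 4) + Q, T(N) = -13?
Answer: 12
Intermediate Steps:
O(d) = -1 (O(d) = (0 - 4) + 3 = -4 + 3 = -1)
O(-4) - T(-19) = -1 - 1*(-13) = -1 + 13 = 12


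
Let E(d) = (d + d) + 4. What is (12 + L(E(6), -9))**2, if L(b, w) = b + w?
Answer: 361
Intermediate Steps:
E(d) = 4 + 2*d (E(d) = 2*d + 4 = 4 + 2*d)
(12 + L(E(6), -9))**2 = (12 + ((4 + 2*6) - 9))**2 = (12 + ((4 + 12) - 9))**2 = (12 + (16 - 9))**2 = (12 + 7)**2 = 19**2 = 361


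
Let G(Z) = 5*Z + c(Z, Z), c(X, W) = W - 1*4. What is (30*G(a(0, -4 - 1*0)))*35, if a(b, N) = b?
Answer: -4200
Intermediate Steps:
c(X, W) = -4 + W (c(X, W) = W - 4 = -4 + W)
G(Z) = -4 + 6*Z (G(Z) = 5*Z + (-4 + Z) = -4 + 6*Z)
(30*G(a(0, -4 - 1*0)))*35 = (30*(-4 + 6*0))*35 = (30*(-4 + 0))*35 = (30*(-4))*35 = -120*35 = -4200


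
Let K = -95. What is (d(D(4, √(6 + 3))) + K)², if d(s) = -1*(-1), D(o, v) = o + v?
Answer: 8836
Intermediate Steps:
d(s) = 1
(d(D(4, √(6 + 3))) + K)² = (1 - 95)² = (-94)² = 8836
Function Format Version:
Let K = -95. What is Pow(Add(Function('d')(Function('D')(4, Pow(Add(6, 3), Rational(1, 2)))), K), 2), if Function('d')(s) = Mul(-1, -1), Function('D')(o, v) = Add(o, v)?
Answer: 8836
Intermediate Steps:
Function('d')(s) = 1
Pow(Add(Function('d')(Function('D')(4, Pow(Add(6, 3), Rational(1, 2)))), K), 2) = Pow(Add(1, -95), 2) = Pow(-94, 2) = 8836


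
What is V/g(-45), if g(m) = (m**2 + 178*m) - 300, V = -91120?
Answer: 18224/1257 ≈ 14.498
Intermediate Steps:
g(m) = -300 + m**2 + 178*m
V/g(-45) = -91120/(-300 + (-45)**2 + 178*(-45)) = -91120/(-300 + 2025 - 8010) = -91120/(-6285) = -91120*(-1/6285) = 18224/1257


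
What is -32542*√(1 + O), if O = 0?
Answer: -32542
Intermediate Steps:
-32542*√(1 + O) = -32542*√(1 + 0) = -32542*√1 = -32542*1 = -32542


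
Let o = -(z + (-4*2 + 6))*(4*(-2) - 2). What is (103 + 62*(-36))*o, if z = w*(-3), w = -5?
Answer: -276770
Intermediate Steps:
z = 15 (z = -5*(-3) = 15)
o = 130 (o = -(15 + (-4*2 + 6))*(4*(-2) - 2) = -(15 + (-8 + 6))*(-8 - 2) = -(15 - 2)*(-10) = -13*(-10) = -1*(-130) = 130)
(103 + 62*(-36))*o = (103 + 62*(-36))*130 = (103 - 2232)*130 = -2129*130 = -276770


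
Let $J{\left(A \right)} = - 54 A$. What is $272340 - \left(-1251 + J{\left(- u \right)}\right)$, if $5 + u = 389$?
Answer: $252855$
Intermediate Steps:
$u = 384$ ($u = -5 + 389 = 384$)
$272340 - \left(-1251 + J{\left(- u \right)}\right) = 272340 - \left(-1251 - 54 \left(\left(-1\right) 384\right)\right) = 272340 - \left(-1251 - -20736\right) = 272340 - \left(-1251 + 20736\right) = 272340 - 19485 = 252855$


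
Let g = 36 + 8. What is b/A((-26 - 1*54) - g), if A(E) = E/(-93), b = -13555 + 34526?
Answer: 62913/4 ≈ 15728.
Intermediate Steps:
g = 44
b = 20971
A(E) = -E/93 (A(E) = E*(-1/93) = -E/93)
b/A((-26 - 1*54) - g) = 20971/((-((-26 - 1*54) - 1*44)/93)) = 20971/((-((-26 - 54) - 44)/93)) = 20971/((-(-80 - 44)/93)) = 20971/((-1/93*(-124))) = 20971/(4/3) = 20971*(3/4) = 62913/4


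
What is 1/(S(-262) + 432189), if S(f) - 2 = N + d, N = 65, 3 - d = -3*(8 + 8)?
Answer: 1/432307 ≈ 2.3132e-6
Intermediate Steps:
d = 51 (d = 3 - (-3)*(8 + 8) = 3 - (-3)*16 = 3 - 1*(-48) = 3 + 48 = 51)
S(f) = 118 (S(f) = 2 + (65 + 51) = 2 + 116 = 118)
1/(S(-262) + 432189) = 1/(118 + 432189) = 1/432307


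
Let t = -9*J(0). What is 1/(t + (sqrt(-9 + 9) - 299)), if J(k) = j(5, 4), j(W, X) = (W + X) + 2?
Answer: -1/398 ≈ -0.0025126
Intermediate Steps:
j(W, X) = 2 + W + X
J(k) = 11 (J(k) = 2 + 5 + 4 = 11)
t = -99 (t = -9*11 = -99)
1/(t + (sqrt(-9 + 9) - 299)) = 1/(-99 + (sqrt(-9 + 9) - 299)) = 1/(-99 + (sqrt(0) - 299)) = 1/(-99 + (0 - 299)) = 1/(-99 - 299) = 1/(-398) = -1/398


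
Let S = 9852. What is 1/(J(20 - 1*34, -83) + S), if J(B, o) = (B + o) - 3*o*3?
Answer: 1/10502 ≈ 9.5220e-5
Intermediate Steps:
J(B, o) = B - 8*o (J(B, o) = (B + o) - 9*o = B - 8*o)
1/(J(20 - 1*34, -83) + S) = 1/(((20 - 1*34) - 8*(-83)) + 9852) = 1/(((20 - 34) + 664) + 9852) = 1/((-14 + 664) + 9852) = 1/(650 + 9852) = 1/10502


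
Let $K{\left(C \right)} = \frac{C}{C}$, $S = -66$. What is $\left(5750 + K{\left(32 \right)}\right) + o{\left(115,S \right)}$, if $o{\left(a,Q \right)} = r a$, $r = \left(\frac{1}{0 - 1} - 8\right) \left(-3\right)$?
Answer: $8856$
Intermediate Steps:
$r = 27$ ($r = \left(\frac{1}{-1} - 8\right) \left(-3\right) = \left(-1 - 8\right) \left(-3\right) = \left(-9\right) \left(-3\right) = 27$)
$o{\left(a,Q \right)} = 27 a$
$K{\left(C \right)} = 1$
$\left(5750 + K{\left(32 \right)}\right) + o{\left(115,S \right)} = \left(5750 + 1\right) + 27 \cdot 115 = 5751 + 3105 = 8856$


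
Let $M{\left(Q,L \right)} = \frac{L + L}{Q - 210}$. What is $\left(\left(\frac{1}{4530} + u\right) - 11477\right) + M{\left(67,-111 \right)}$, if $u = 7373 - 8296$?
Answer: $- \frac{8031590197}{647790} \approx -12398.0$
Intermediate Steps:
$u = -923$ ($u = 7373 - 8296 = -923$)
$M{\left(Q,L \right)} = \frac{2 L}{-210 + Q}$
$\left(\left(\frac{1}{4530} + u\right) - 11477\right) + M{\left(67,-111 \right)} = \left(\left(\frac{1}{4530} - 923\right) - 11477\right) + 2 \left(-111\right) \frac{1}{-210 + 67} = \left(\left(\frac{1}{4530} - 923\right) - 11477\right) + 2 \left(-111\right) \frac{1}{-143} = \left(- \frac{4181189}{4530} - 11477\right) + 2 \left(-111\right) \left(- \frac{1}{143}\right) = - \frac{56171999}{4530} + \frac{222}{143} = - \frac{8031590197}{647790}$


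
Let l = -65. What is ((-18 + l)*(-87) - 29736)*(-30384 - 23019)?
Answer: 1202368545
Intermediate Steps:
((-18 + l)*(-87) - 29736)*(-30384 - 23019) = ((-18 - 65)*(-87) - 29736)*(-30384 - 23019) = (-83*(-87) - 29736)*(-53403) = (7221 - 29736)*(-53403) = -22515*(-53403) = 1202368545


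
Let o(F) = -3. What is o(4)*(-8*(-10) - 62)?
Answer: -54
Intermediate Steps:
o(4)*(-8*(-10) - 62) = -3*(-8*(-10) - 62) = -3*(80 - 62) = -3*18 = -54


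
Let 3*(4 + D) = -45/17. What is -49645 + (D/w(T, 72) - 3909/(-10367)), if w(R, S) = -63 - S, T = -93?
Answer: -1181157164309/23792265 ≈ -49645.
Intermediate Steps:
D = -83/17 (D = -4 + (-45/17)/3 = -4 + ((1/17)*(-45))/3 = -4 + (⅓)*(-45/17) = -4 - 15/17 = -83/17 ≈ -4.8824)
-49645 + (D/w(T, 72) - 3909/(-10367)) = -49645 + (-83/(17*(-63 - 1*72)) - 3909/(-10367)) = -49645 + (-83/(17*(-63 - 72)) - 3909*(-1/10367)) = -49645 + (-83/17/(-135) + 3909/10367) = -49645 + (-83/17*(-1/135) + 3909/10367) = -49645 + (83/2295 + 3909/10367) = -49645 + 9831616/23792265 = -1181157164309/23792265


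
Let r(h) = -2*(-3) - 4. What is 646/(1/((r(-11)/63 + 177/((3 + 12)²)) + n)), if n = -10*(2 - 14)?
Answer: 122926694/1575 ≈ 78049.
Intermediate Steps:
r(h) = 2 (r(h) = 6 - 4 = 2)
n = 120 (n = -10*(-12) = 120)
646/(1/((r(-11)/63 + 177/((3 + 12)²)) + n)) = 646/(1/((2/63 + 177/((3 + 12)²)) + 120)) = 646/(1/((2*(1/63) + 177/(15²)) + 120)) = 646/(1/((2/63 + 177/225) + 120)) = 646/(1/((2/63 + 177*(1/225)) + 120)) = 646/(1/((2/63 + 59/75) + 120)) = 646/(1/(1289/1575 + 120)) = 646/(1/(190289/1575)) = 646/(1575/190289) = 646*(190289/1575) = 122926694/1575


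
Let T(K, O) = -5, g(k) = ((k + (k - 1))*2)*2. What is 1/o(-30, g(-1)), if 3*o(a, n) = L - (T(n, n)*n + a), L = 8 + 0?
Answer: -3/22 ≈ -0.13636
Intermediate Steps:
L = 8
g(k) = -4 + 8*k (g(k) = ((k + (-1 + k))*2)*2 = ((-1 + 2*k)*2)*2 = (-2 + 4*k)*2 = -4 + 8*k)
o(a, n) = 8/3 - a/3 + 5*n/3 (o(a, n) = (8 - (-5*n + a))/3 = (8 - (a - 5*n))/3 = (8 + (-a + 5*n))/3 = (8 - a + 5*n)/3 = 8/3 - a/3 + 5*n/3)
1/o(-30, g(-1)) = 1/(8/3 - ⅓*(-30) + 5*(-4 + 8*(-1))/3) = 1/(8/3 + 10 + 5*(-4 - 8)/3) = 1/(8/3 + 10 + (5/3)*(-12)) = 1/(8/3 + 10 - 20) = 1/(-22/3) = -3/22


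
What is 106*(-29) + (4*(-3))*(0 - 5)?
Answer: -3014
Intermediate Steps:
106*(-29) + (4*(-3))*(0 - 5) = -3074 - 12*(-5) = -3074 + 60 = -3014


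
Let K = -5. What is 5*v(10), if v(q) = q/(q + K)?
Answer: 10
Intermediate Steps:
v(q) = q/(-5 + q) (v(q) = q/(q - 5) = q/(-5 + q))
5*v(10) = 5*(10/(-5 + 10)) = 5*(10/5) = 5*(10*(⅕)) = 5*2 = 10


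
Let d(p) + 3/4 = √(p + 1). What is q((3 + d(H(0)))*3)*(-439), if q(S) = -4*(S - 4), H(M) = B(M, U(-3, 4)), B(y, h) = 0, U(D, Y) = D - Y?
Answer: 10097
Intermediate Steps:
H(M) = 0
d(p) = -¾ + √(1 + p) (d(p) = -¾ + √(p + 1) = -¾ + √(1 + p))
q(S) = 16 - 4*S (q(S) = -4*(-4 + S) = 16 - 4*S)
q((3 + d(H(0)))*3)*(-439) = (16 - 4*(3 + (-¾ + √(1 + 0)))*3)*(-439) = (16 - 4*(3 + (-¾ + √1))*3)*(-439) = (16 - 4*(3 + (-¾ + 1))*3)*(-439) = (16 - 4*(3 + ¼)*3)*(-439) = (16 - 13*3)*(-439) = (16 - 4*39/4)*(-439) = (16 - 39)*(-439) = -23*(-439) = 10097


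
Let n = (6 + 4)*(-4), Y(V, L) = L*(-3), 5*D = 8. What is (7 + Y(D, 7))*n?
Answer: 560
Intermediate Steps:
D = 8/5 (D = (⅕)*8 = 8/5 ≈ 1.6000)
Y(V, L) = -3*L
n = -40 (n = 10*(-4) = -40)
(7 + Y(D, 7))*n = (7 - 3*7)*(-40) = (7 - 21)*(-40) = -14*(-40) = 560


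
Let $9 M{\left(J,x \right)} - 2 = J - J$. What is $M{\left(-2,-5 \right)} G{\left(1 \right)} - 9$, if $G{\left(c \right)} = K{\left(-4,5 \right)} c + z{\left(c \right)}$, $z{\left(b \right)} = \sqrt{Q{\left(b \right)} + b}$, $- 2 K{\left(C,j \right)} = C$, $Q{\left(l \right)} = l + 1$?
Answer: $- \frac{77}{9} + \frac{2 \sqrt{3}}{9} \approx -8.1707$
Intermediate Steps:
$Q{\left(l \right)} = 1 + l$
$K{\left(C,j \right)} = - \frac{C}{2}$
$z{\left(b \right)} = \sqrt{1 + 2 b}$ ($z{\left(b \right)} = \sqrt{\left(1 + b\right) + b} = \sqrt{1 + 2 b}$)
$G{\left(c \right)} = \sqrt{1 + 2 c} + 2 c$ ($G{\left(c \right)} = \left(- \frac{1}{2}\right) \left(-4\right) c + \sqrt{1 + 2 c} = 2 c + \sqrt{1 + 2 c} = \sqrt{1 + 2 c} + 2 c$)
$M{\left(J,x \right)} = \frac{2}{9}$ ($M{\left(J,x \right)} = \frac{2}{9} + \frac{J - J}{9} = \frac{2}{9} + \frac{1}{9} \cdot 0 = \frac{2}{9} + 0 = \frac{2}{9}$)
$M{\left(-2,-5 \right)} G{\left(1 \right)} - 9 = \frac{2 \left(\sqrt{1 + 2 \cdot 1} + 2 \cdot 1\right)}{9} - 9 = \frac{2 \left(\sqrt{1 + 2} + 2\right)}{9} - 9 = \frac{2 \left(\sqrt{3} + 2\right)}{9} - 9 = \frac{2 \left(2 + \sqrt{3}\right)}{9} - 9 = \left(\frac{4}{9} + \frac{2 \sqrt{3}}{9}\right) - 9 = - \frac{77}{9} + \frac{2 \sqrt{3}}{9}$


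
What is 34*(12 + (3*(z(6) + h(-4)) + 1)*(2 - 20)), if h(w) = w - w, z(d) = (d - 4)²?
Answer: -7548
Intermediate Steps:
z(d) = (-4 + d)²
h(w) = 0
34*(12 + (3*(z(6) + h(-4)) + 1)*(2 - 20)) = 34*(12 + (3*((-4 + 6)² + 0) + 1)*(2 - 20)) = 34*(12 + (3*(2² + 0) + 1)*(-18)) = 34*(12 + (3*(4 + 0) + 1)*(-18)) = 34*(12 + (3*4 + 1)*(-18)) = 34*(12 + (12 + 1)*(-18)) = 34*(12 + 13*(-18)) = 34*(12 - 234) = 34*(-222) = -7548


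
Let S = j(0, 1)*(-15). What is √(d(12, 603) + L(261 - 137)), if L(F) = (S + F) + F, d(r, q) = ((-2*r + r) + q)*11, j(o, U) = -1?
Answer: 2*√1691 ≈ 82.244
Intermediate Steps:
d(r, q) = -11*r + 11*q (d(r, q) = (-r + q)*11 = (q - r)*11 = -11*r + 11*q)
S = 15 (S = -1*(-15) = 15)
L(F) = 15 + 2*F (L(F) = (15 + F) + F = 15 + 2*F)
√(d(12, 603) + L(261 - 137)) = √((-11*12 + 11*603) + (15 + 2*(261 - 137))) = √((-132 + 6633) + (15 + 2*124)) = √(6501 + (15 + 248)) = √(6501 + 263) = √6764 = 2*√1691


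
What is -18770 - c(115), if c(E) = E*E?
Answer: -31995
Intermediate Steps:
c(E) = E**2
-18770 - c(115) = -18770 - 1*115**2 = -18770 - 1*13225 = -18770 - 13225 = -31995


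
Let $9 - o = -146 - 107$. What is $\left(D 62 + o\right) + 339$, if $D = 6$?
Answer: $973$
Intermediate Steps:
$o = 262$ ($o = 9 - \left(-146 - 107\right) = 9 - -253 = 9 + 253 = 262$)
$\left(D 62 + o\right) + 339 = \left(6 \cdot 62 + 262\right) + 339 = \left(372 + 262\right) + 339 = 634 + 339 = 973$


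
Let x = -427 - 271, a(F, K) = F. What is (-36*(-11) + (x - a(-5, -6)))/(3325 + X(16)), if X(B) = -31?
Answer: -11/122 ≈ -0.090164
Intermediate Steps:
x = -698
(-36*(-11) + (x - a(-5, -6)))/(3325 + X(16)) = (-36*(-11) + (-698 - 1*(-5)))/(3325 - 31) = (396 + (-698 + 5))/3294 = (396 - 693)*(1/3294) = -297*1/3294 = -11/122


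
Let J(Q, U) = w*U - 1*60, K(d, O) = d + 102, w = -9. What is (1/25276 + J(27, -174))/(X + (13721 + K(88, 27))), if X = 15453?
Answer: 38065657/742204464 ≈ 0.051287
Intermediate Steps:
K(d, O) = 102 + d
J(Q, U) = -60 - 9*U (J(Q, U) = -9*U - 1*60 = -9*U - 60 = -60 - 9*U)
(1/25276 + J(27, -174))/(X + (13721 + K(88, 27))) = (1/25276 + (-60 - 9*(-174)))/(15453 + (13721 + (102 + 88))) = (1/25276 + (-60 + 1566))/(15453 + (13721 + 190)) = (1/25276 + 1506)/(15453 + 13911) = (38065657/25276)/29364 = (38065657/25276)*(1/29364) = 38065657/742204464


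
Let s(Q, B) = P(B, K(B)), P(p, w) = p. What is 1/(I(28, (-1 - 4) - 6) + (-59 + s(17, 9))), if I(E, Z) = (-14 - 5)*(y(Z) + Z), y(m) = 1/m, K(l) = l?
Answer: 11/1768 ≈ 0.0062217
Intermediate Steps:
s(Q, B) = B
I(E, Z) = -19*Z - 19/Z (I(E, Z) = (-14 - 5)*(1/Z + Z) = -19*(Z + 1/Z) = -19*Z - 19/Z)
1/(I(28, (-1 - 4) - 6) + (-59 + s(17, 9))) = 1/((-19*((-1 - 4) - 6) - 19/((-1 - 4) - 6)) + (-59 + 9)) = 1/((-19*(-5 - 6) - 19/(-5 - 6)) - 50) = 1/((-19*(-11) - 19/(-11)) - 50) = 1/((209 - 19*(-1/11)) - 50) = 1/((209 + 19/11) - 50) = 1/(2318/11 - 50) = 1/(1768/11) = 11/1768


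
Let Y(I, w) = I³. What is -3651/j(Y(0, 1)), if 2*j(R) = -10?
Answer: 3651/5 ≈ 730.20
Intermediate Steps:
j(R) = -5 (j(R) = (½)*(-10) = -5)
-3651/j(Y(0, 1)) = -3651/(-5) = -3651*(-⅕) = 3651/5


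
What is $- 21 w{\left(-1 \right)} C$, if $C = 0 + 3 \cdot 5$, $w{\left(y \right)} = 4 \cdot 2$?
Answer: $-2520$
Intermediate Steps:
$w{\left(y \right)} = 8$
$C = 15$ ($C = 0 + 15 = 15$)
$- 21 w{\left(-1 \right)} C = \left(-21\right) 8 \cdot 15 = \left(-168\right) 15 = -2520$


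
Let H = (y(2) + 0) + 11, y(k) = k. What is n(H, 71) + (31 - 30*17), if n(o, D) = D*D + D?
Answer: 4633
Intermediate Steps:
H = 13 (H = (2 + 0) + 11 = 2 + 11 = 13)
n(o, D) = D + D**2 (n(o, D) = D**2 + D = D + D**2)
n(H, 71) + (31 - 30*17) = 71*(1 + 71) + (31 - 30*17) = 71*72 + (31 - 510) = 5112 - 479 = 4633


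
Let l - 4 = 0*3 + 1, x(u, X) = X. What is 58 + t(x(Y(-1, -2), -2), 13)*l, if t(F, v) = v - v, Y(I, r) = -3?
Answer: 58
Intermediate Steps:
t(F, v) = 0
l = 5 (l = 4 + (0*3 + 1) = 4 + (0 + 1) = 4 + 1 = 5)
58 + t(x(Y(-1, -2), -2), 13)*l = 58 + 0*5 = 58 + 0 = 58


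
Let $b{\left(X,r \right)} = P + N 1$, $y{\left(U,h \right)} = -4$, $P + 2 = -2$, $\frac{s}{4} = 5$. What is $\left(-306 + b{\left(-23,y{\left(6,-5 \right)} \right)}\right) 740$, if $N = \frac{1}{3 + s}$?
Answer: $- \frac{5275460}{23} \approx -2.2937 \cdot 10^{5}$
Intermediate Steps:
$s = 20$ ($s = 4 \cdot 5 = 20$)
$P = -4$ ($P = -2 - 2 = -4$)
$N = \frac{1}{23}$ ($N = \frac{1}{3 + 20} = \frac{1}{23} \approx 0.043478$)
$b{\left(X,r \right)} = - \frac{91}{23}$ ($b{\left(X,r \right)} = -4 + \frac{1}{23} \cdot 1 = -4 + \frac{1}{23} = - \frac{91}{23}$)
$\left(-306 + b{\left(-23,y{\left(6,-5 \right)} \right)}\right) 740 = \left(-306 - \frac{91}{23}\right) 740 = \left(- \frac{7129}{23}\right) 740 = - \frac{5275460}{23}$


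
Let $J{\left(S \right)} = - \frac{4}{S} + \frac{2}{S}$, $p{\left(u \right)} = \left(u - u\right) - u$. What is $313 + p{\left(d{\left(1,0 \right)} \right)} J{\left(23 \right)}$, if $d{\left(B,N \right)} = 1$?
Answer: $\frac{7201}{23} \approx 313.09$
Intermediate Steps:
$p{\left(u \right)} = - u$ ($p{\left(u \right)} = 0 - u = - u$)
$J{\left(S \right)} = - \frac{2}{S}$
$313 + p{\left(d{\left(1,0 \right)} \right)} J{\left(23 \right)} = 313 + \left(-1\right) 1 \left(- \frac{2}{23}\right) = 313 - \left(-2\right) \frac{1}{23} = 313 - - \frac{2}{23} = 313 + \frac{2}{23} = \frac{7201}{23}$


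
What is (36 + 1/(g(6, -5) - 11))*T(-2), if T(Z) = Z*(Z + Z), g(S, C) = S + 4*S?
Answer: 5480/19 ≈ 288.42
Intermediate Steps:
g(S, C) = 5*S
T(Z) = 2*Z**2 (T(Z) = Z*(2*Z) = 2*Z**2)
(36 + 1/(g(6, -5) - 11))*T(-2) = (36 + 1/(5*6 - 11))*(2*(-2)**2) = (36 + 1/(30 - 11))*(2*4) = (36 + 1/19)*8 = (685/19)*8 = 5480/19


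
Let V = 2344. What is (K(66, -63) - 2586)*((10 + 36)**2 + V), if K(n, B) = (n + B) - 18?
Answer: -11600460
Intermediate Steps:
K(n, B) = -18 + B + n (K(n, B) = (B + n) - 18 = -18 + B + n)
(K(66, -63) - 2586)*((10 + 36)**2 + V) = ((-18 - 63 + 66) - 2586)*((10 + 36)**2 + 2344) = (-15 - 2586)*(46**2 + 2344) = -2601*(2116 + 2344) = -2601*4460 = -11600460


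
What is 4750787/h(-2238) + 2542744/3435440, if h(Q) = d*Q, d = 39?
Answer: -503097122171/9370377315 ≈ -53.690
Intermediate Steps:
h(Q) = 39*Q
4750787/h(-2238) + 2542744/3435440 = 4750787/((39*(-2238))) + 2542744/3435440 = 4750787/(-87282) + 2542744*(1/3435440) = 4750787*(-1/87282) + 317843/429430 = -4750787/87282 + 317843/429430 = -503097122171/9370377315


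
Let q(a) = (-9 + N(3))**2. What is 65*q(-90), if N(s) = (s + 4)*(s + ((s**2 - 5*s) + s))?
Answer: 5265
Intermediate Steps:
N(s) = (4 + s)*(s**2 - 3*s) (N(s) = (4 + s)*(s + (s**2 - 4*s)) = (4 + s)*(s**2 - 3*s))
q(a) = 81 (q(a) = (-9 + 3*(-12 + 3 + 3**2))**2 = (-9 + 3*(-12 + 3 + 9))**2 = (-9 + 3*0)**2 = (-9 + 0)**2 = (-9)**2 = 81)
65*q(-90) = 65*81 = 5265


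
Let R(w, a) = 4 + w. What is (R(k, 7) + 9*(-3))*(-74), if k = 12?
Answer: 814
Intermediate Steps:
(R(k, 7) + 9*(-3))*(-74) = ((4 + 12) + 9*(-3))*(-74) = (16 - 27)*(-74) = -11*(-74) = 814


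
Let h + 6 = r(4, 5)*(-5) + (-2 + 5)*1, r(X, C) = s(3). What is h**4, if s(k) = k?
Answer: 104976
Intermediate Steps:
r(X, C) = 3
h = -18 (h = -6 + (3*(-5) + (-2 + 5)*1) = -6 + (-15 + 3*1) = -6 + (-15 + 3) = -6 - 12 = -18)
h**4 = (-18)**4 = 104976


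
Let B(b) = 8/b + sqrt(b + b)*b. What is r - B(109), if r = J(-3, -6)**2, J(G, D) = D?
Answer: 3916/109 - 109*sqrt(218) ≈ -1573.4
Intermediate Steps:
B(b) = 8/b + sqrt(2)*b**(3/2) (B(b) = 8/b + sqrt(2*b)*b = 8/b + (sqrt(2)*sqrt(b))*b = 8/b + sqrt(2)*b**(3/2))
r = 36 (r = (-6)**2 = 36)
r - B(109) = 36 - (8 + sqrt(2)*109**(5/2))/109 = 36 - (8 + sqrt(2)*(11881*sqrt(109)))/109 = 36 - (8 + 11881*sqrt(218))/109 = 36 - (8/109 + 109*sqrt(218)) = 36 + (-8/109 - 109*sqrt(218)) = 3916/109 - 109*sqrt(218)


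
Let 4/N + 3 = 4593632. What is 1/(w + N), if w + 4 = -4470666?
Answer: -4593629/20536599361426 ≈ -2.2368e-7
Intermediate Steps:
w = -4470670 (w = -4 - 4470666 = -4470670)
N = 4/4593629 (N = 4/(-3 + 4593632) = 4/4593629 ≈ 8.7077e-7)
1/(w + N) = 1/(-4470670 + 4/4593629) = 1/(-20536599361426/4593629) = -4593629/20536599361426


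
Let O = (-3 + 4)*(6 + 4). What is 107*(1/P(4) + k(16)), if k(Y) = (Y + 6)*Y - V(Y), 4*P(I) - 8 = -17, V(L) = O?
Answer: 328918/9 ≈ 36546.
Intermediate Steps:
O = 10 (O = 1*10 = 10)
V(L) = 10
P(I) = -9/4 (P(I) = 2 + (1/4)*(-17) = 2 - 17/4 = -9/4)
k(Y) = -10 + Y*(6 + Y) (k(Y) = (Y + 6)*Y - 1*10 = (6 + Y)*Y - 10 = Y*(6 + Y) - 10 = -10 + Y*(6 + Y))
107*(1/P(4) + k(16)) = 107*(1/(-9/4) + (-10 + 16**2 + 6*16)) = 107*(-4/9 + (-10 + 256 + 96)) = 107*(-4/9 + 342) = 107*(3074/9) = 328918/9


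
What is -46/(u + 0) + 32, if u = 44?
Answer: 681/22 ≈ 30.955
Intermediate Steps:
-46/(u + 0) + 32 = -46/(44 + 0) + 32 = -46/44 + 32 = (1/44)*(-46) + 32 = -23/22 + 32 = 681/22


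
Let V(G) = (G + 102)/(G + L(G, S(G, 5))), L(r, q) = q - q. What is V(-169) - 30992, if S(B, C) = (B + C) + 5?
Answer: -5237581/169 ≈ -30992.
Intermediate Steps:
S(B, C) = 5 + B + C
L(r, q) = 0
V(G) = (102 + G)/G (V(G) = (G + 102)/(G + 0) = (102 + G)/G)
V(-169) - 30992 = (102 - 169)/(-169) - 30992 = -1/169*(-67) - 30992 = 67/169 - 30992 = -5237581/169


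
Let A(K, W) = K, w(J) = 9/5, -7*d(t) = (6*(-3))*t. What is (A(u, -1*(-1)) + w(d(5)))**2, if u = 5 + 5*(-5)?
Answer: 8281/25 ≈ 331.24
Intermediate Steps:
d(t) = 18*t/7 (d(t) = -6*(-3)*t/7 = -(-18)*t/7 = 18*t/7)
w(J) = 9/5 (w(J) = 9*(1/5) = 9/5)
u = -20 (u = 5 - 25 = -20)
(A(u, -1*(-1)) + w(d(5)))**2 = (-20 + 9/5)**2 = (-91/5)**2 = 8281/25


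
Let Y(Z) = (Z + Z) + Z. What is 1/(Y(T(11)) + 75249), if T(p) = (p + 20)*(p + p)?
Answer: 1/77295 ≈ 1.2937e-5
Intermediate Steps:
T(p) = 2*p*(20 + p) (T(p) = (20 + p)*(2*p) = 2*p*(20 + p))
Y(Z) = 3*Z (Y(Z) = 2*Z + Z = 3*Z)
1/(Y(T(11)) + 75249) = 1/(3*(2*11*(20 + 11)) + 75249) = 1/(3*(2*11*31) + 75249) = 1/(3*682 + 75249) = 1/(2046 + 75249) = 1/77295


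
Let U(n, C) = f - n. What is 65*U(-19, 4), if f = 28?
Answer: 3055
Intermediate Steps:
U(n, C) = 28 - n
65*U(-19, 4) = 65*(28 - 1*(-19)) = 65*(28 + 19) = 65*47 = 3055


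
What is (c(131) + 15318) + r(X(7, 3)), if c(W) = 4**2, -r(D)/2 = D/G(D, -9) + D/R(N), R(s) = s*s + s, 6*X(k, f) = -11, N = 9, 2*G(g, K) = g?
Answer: 4139111/270 ≈ 15330.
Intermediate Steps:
G(g, K) = g/2
X(k, f) = -11/6 (X(k, f) = (1/6)*(-11) = -11/6)
R(s) = s + s**2 (R(s) = s**2 + s = s + s**2)
r(D) = -4 - D/45 (r(D) = -2*(D/((D/2)) + D/((9*(1 + 9)))) = -2*(D*(2/D) + D/((9*10))) = -2*(2 + D/90) = -4 - D/45)
c(W) = 16
(c(131) + 15318) + r(X(7, 3)) = (16 + 15318) + (-4 - 1/45*(-11/6)) = 15334 + (-4 + 11/270) = 15334 - 1069/270 = 4139111/270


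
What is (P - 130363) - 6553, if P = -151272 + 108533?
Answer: -179655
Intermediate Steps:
P = -42739
(P - 130363) - 6553 = (-42739 - 130363) - 6553 = -173102 - 6553 = -179655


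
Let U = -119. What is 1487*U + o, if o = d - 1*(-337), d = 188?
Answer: -176428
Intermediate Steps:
o = 525 (o = 188 - 1*(-337) = 188 + 337 = 525)
1487*U + o = 1487*(-119) + 525 = -176953 + 525 = -176428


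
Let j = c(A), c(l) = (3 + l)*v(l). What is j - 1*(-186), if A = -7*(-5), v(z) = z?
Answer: 1516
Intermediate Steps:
A = 35
c(l) = l*(3 + l) (c(l) = (3 + l)*l = l*(3 + l))
j = 1330 (j = 35*(3 + 35) = 35*38 = 1330)
j - 1*(-186) = 1330 - 1*(-186) = 1330 + 186 = 1516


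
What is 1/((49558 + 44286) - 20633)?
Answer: 1/73211 ≈ 1.3659e-5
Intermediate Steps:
1/((49558 + 44286) - 20633) = 1/(93844 - 20633) = 1/73211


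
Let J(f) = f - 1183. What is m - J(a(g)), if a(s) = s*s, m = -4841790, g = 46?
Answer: -4842723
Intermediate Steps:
a(s) = s**2
J(f) = -1183 + f
m - J(a(g)) = -4841790 - (-1183 + 46**2) = -4841790 - (-1183 + 2116) = -4841790 - 1*933 = -4841790 - 933 = -4842723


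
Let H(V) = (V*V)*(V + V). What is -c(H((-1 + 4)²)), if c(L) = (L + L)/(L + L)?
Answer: -1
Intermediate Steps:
H(V) = 2*V³ (H(V) = V²*(2*V) = 2*V³)
c(L) = 1 (c(L) = (2*L)/((2*L)) = (2*L)*(1/(2*L)) = 1)
-c(H((-1 + 4)²)) = -1*1 = -1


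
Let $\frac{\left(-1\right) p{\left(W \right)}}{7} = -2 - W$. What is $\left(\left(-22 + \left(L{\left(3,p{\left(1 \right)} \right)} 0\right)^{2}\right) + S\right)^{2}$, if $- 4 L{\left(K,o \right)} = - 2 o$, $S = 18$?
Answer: $16$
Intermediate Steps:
$p{\left(W \right)} = 14 + 7 W$ ($p{\left(W \right)} = - 7 \left(-2 - W\right) = 14 + 7 W$)
$L{\left(K,o \right)} = \frac{o}{2}$ ($L{\left(K,o \right)} = - \frac{\left(-2\right) o}{4} = \frac{o}{2}$)
$\left(\left(-22 + \left(L{\left(3,p{\left(1 \right)} \right)} 0\right)^{2}\right) + S\right)^{2} = \left(\left(-22 + \left(\frac{14 + 7 \cdot 1}{2} \cdot 0\right)^{2}\right) + 18\right)^{2} = \left(\left(-22 + \left(\frac{14 + 7}{2} \cdot 0\right)^{2}\right) + 18\right)^{2} = \left(\left(-22 + \left(\frac{1}{2} \cdot 21 \cdot 0\right)^{2}\right) + 18\right)^{2} = \left(\left(-22 + \left(\frac{21}{2} \cdot 0\right)^{2}\right) + 18\right)^{2} = \left(\left(-22 + 0^{2}\right) + 18\right)^{2} = \left(\left(-22 + 0\right) + 18\right)^{2} = \left(-22 + 18\right)^{2} = \left(-4\right)^{2} = 16$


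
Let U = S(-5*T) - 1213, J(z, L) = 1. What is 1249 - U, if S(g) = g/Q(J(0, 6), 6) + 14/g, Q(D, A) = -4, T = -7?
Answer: 49407/20 ≈ 2470.4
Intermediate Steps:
S(g) = 14/g - g/4 (S(g) = g/(-4) + 14/g = g*(-1/4) + 14/g = -g/4 + 14/g = 14/g - g/4)
U = -24427/20 (U = (14/((-5*(-7))) - (-5)*(-7)/4) - 1213 = (14/35 - 1/4*35) - 1213 = (14*(1/35) - 35/4) - 1213 = (2/5 - 35/4) - 1213 = -167/20 - 1213 = -24427/20 ≈ -1221.3)
1249 - U = 1249 - 1*(-24427/20) = 1249 + 24427/20 = 49407/20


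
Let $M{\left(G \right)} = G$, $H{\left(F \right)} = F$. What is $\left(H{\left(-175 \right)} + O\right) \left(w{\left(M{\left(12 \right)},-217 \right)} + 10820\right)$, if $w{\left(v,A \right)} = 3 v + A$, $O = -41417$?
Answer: $-442497288$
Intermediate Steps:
$w{\left(v,A \right)} = A + 3 v$
$\left(H{\left(-175 \right)} + O\right) \left(w{\left(M{\left(12 \right)},-217 \right)} + 10820\right) = \left(-175 - 41417\right) \left(\left(-217 + 3 \cdot 12\right) + 10820\right) = - 41592 \left(\left(-217 + 36\right) + 10820\right) = - 41592 \left(-181 + 10820\right) = \left(-41592\right) 10639 = -442497288$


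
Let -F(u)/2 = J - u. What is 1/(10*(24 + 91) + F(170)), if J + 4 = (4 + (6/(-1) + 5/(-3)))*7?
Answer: 3/4648 ≈ 0.00064544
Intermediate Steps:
J = -89/3 (J = -4 + (4 + (6/(-1) + 5/(-3)))*7 = -4 + (4 + (6*(-1) + 5*(-⅓)))*7 = -4 + (4 + (-6 - 5/3))*7 = -4 + (4 - 23/3)*7 = -4 - 11/3*7 = -4 - 77/3 = -89/3 ≈ -29.667)
F(u) = 178/3 + 2*u (F(u) = -2*(-89/3 - u) = 178/3 + 2*u)
1/(10*(24 + 91) + F(170)) = 1/(10*(24 + 91) + (178/3 + 2*170)) = 1/(10*115 + (178/3 + 340)) = 1/(1150 + 1198/3) = 1/(4648/3) = 3/4648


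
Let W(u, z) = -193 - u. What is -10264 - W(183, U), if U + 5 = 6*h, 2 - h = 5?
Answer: -9888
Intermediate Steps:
h = -3 (h = 2 - 1*5 = 2 - 5 = -3)
U = -23 (U = -5 + 6*(-3) = -5 - 18 = -23)
-10264 - W(183, U) = -10264 - (-193 - 1*183) = -10264 - (-193 - 183) = -10264 - 1*(-376) = -10264 + 376 = -9888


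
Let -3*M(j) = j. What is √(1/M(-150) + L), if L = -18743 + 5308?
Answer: I*√1343498/10 ≈ 115.91*I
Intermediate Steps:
L = -13435
M(j) = -j/3
√(1/M(-150) + L) = √(1/(-⅓*(-150)) - 13435) = √(1/50 - 13435) = √(-671749/50) = I*√1343498/10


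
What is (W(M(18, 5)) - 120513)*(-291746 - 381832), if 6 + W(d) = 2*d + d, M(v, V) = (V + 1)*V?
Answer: 81118324962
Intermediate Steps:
M(v, V) = V*(1 + V) (M(v, V) = (1 + V)*V = V*(1 + V))
W(d) = -6 + 3*d (W(d) = -6 + (2*d + d) = -6 + 3*d)
(W(M(18, 5)) - 120513)*(-291746 - 381832) = ((-6 + 3*(5*(1 + 5))) - 120513)*(-291746 - 381832) = ((-6 + 3*(5*6)) - 120513)*(-673578) = ((-6 + 3*30) - 120513)*(-673578) = ((-6 + 90) - 120513)*(-673578) = (84 - 120513)*(-673578) = -120429*(-673578) = 81118324962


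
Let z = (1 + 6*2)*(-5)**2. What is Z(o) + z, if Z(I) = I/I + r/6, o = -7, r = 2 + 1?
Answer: 653/2 ≈ 326.50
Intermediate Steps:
r = 3
Z(I) = 3/2 (Z(I) = I/I + 3/6 = 1 + 3*(1/6) = 1 + 1/2 = 3/2)
z = 325 (z = (1 + 12)*25 = 13*25 = 325)
Z(o) + z = 3/2 + 325 = 653/2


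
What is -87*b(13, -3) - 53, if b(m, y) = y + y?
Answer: 469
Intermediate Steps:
b(m, y) = 2*y
-87*b(13, -3) - 53 = -174*(-3) - 53 = -87*(-6) - 53 = 522 - 53 = 469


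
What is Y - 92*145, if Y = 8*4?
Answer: -13308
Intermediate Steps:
Y = 32
Y - 92*145 = 32 - 92*145 = 32 - 13340 = -13308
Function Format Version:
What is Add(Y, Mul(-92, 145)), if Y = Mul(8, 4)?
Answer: -13308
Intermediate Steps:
Y = 32
Add(Y, Mul(-92, 145)) = Add(32, Mul(-92, 145)) = Add(32, -13340) = -13308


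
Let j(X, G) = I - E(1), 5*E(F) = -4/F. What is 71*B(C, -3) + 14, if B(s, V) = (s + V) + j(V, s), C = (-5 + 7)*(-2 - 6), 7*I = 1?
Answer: -44382/35 ≈ -1268.1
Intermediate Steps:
E(F) = -4/(5*F) (E(F) = (-4/F)/5 = -4/(5*F))
I = 1/7 (I = (1/7)*1 = 1/7 ≈ 0.14286)
C = -16 (C = 2*(-8) = -16)
j(X, G) = 33/35 (j(X, G) = 1/7 - (-4)/(5*1) = 1/7 - (-4)/5 = 1/7 - 1*(-4/5) = 1/7 + 4/5 = 33/35)
B(s, V) = 33/35 + V + s (B(s, V) = (s + V) + 33/35 = (V + s) + 33/35 = 33/35 + V + s)
71*B(C, -3) + 14 = 71*(33/35 - 3 - 16) + 14 = 71*(-632/35) + 14 = -44872/35 + 14 = -44382/35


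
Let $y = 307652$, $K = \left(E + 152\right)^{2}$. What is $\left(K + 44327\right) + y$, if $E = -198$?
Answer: $354095$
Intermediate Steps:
$K = 2116$ ($K = \left(-198 + 152\right)^{2} = \left(-46\right)^{2} = 2116$)
$\left(K + 44327\right) + y = \left(2116 + 44327\right) + 307652 = 46443 + 307652 = 354095$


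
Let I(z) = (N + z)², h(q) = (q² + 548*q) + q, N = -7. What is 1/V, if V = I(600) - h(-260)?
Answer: 1/426789 ≈ 2.3431e-6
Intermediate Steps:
h(q) = q² + 549*q
I(z) = (-7 + z)²
V = 426789 (V = (-7 + 600)² - (-260)*(549 - 260) = 593² - (-260)*289 = 351649 - 1*(-75140) = 351649 + 75140 = 426789)
1/V = 1/426789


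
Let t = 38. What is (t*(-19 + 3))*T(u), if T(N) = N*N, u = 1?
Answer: -608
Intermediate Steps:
T(N) = N**2
(t*(-19 + 3))*T(u) = (38*(-19 + 3))*1**2 = (38*(-16))*1 = -608*1 = -608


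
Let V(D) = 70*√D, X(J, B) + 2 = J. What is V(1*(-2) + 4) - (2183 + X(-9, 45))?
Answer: -2172 + 70*√2 ≈ -2073.0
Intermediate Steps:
X(J, B) = -2 + J
V(1*(-2) + 4) - (2183 + X(-9, 45)) = 70*√(1*(-2) + 4) - (2183 + (-2 - 9)) = 70*√(-2 + 4) - (2183 - 11) = 70*√2 - 1*2172 = 70*√2 - 2172 = -2172 + 70*√2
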